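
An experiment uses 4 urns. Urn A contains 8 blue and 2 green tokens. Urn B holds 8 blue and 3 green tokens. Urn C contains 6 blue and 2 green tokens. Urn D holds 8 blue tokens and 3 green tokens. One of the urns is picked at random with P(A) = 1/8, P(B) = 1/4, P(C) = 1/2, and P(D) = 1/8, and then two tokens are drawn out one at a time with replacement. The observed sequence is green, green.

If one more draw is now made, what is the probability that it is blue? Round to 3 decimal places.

0.744

Under each hypothesis, the probability of the observed sequence is: P(data | urn A) = (2/10)(2/10) = 0.04; P(data | urn B) = (3/11)(3/11) = 0.07438; P(data | urn C) = (2/8)(2/8) = 0.0625; P(data | urn D) = (3/11)(3/11) = 0.07438.
Multiplying each by its prior: 1/8 · 0.04 = 0.005, 1/4 · 0.07438 = 0.018595, 1/2 · 0.0625 = 0.03125, 1/8 · 0.07438 = 0.0092975; summing to 0.064143.
Dividing through by the total gives posterior P(urn A | data) = 0.077951, P(urn B | data) = 0.2899, P(urn C | data) = 0.4872, P(urn D | data) = 0.14495.
The predictive probability is P(blue next | data) = (4/5)(0.077951) + (8/11)(0.2899) + (3/4)(0.4872) + (8/11)(0.14495) = 0.74401.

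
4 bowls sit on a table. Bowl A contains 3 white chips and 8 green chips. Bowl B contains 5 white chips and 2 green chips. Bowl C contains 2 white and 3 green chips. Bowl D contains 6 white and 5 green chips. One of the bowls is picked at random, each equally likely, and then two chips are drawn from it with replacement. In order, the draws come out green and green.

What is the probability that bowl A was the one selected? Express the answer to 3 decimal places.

0.449

Under each hypothesis, the probability of the observed sequence is: P(data | bowl A) = (8/11)(8/11) = 0.52893; P(data | bowl B) = (2/7)(2/7) = 0.081633; P(data | bowl C) = (3/5)(3/5) = 0.36; P(data | bowl D) = (5/11)(5/11) = 0.20661.
Weighting by the prior gives 1/4 · 0.52893 = 0.13223, 1/4 · 0.081633 = 0.020408, 1/4 · 0.36 = 0.09, 1/4 · 0.20661 = 0.051653; with total 0.29429.
By Bayes' rule, P(bowl A | data) = (0.13223) / (0.29429) = 0.44932.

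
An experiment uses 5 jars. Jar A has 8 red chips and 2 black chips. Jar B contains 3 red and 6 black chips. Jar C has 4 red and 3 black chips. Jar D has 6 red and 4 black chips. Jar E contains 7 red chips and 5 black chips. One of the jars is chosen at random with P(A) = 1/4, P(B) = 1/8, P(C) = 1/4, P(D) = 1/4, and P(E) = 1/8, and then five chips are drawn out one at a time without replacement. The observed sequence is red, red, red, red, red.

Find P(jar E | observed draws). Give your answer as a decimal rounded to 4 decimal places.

Compute the likelihood of the observed sequence for each case: P(data | jar A) = (8/10)(7/9)(6/8)(5/7)(4/6) = 0.22222; P(data | jar B) = (3/9)(2/8)(1/7)(0/6) = 0; P(data | jar C) = (4/7)(3/6)(2/5)(1/4)(0/3) = 0; P(data | jar D) = (6/10)(5/9)(4/8)(3/7)(2/6) = 0.02381; P(data | jar E) = (7/12)(6/11)(5/10)(4/9)(3/8) = 0.026515.
Weighting by the prior gives 1/4 · 0.22222 = 0.055556, 1/8 · 0 = 0, 1/4 · 0 = 0, 1/4 · 0.02381 = 0.0059524, 1/8 · 0.026515 = 0.0033144; summing to 0.064822.
By Bayes' rule, P(jar E | data) = (0.0033144) / (0.064822) = 0.05113.

0.0511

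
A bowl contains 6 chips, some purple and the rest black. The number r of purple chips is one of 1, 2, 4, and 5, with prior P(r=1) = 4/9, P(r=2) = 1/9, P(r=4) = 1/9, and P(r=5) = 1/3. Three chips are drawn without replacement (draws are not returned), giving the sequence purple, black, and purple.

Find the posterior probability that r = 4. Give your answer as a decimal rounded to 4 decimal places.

Under each hypothesis, the probability of the observed sequence is: P(data | r = 1) = (1/6)(5/5)(0/4) = 0; P(data | r = 2) = (2/6)(4/5)(1/4) = 1/15; P(data | r = 4) = (4/6)(2/5)(3/4) = 1/5; P(data | r = 5) = (5/6)(1/5)(4/4) = 1/6.
Weighting by the prior gives 4/9 · 0 = 0, 1/9 · 1/15 = 1/135, 1/9 · 1/5 = 1/45, 1/3 · 1/6 = 1/18; with total 23/270.
By Bayes' rule, P(r = 4 | data) = (1/45) / (23/270) = 6/23.

0.2609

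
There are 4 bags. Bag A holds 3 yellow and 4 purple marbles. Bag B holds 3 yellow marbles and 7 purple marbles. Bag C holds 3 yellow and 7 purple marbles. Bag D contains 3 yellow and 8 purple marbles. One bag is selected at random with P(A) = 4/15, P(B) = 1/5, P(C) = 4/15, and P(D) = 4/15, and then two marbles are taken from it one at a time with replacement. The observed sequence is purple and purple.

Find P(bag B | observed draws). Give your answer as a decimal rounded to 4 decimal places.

The likelihood of the observed sequence under each hypothesis: P(data | bag A) = (4/7)(4/7) = 0.32653; P(data | bag B) = (7/10)(7/10) = 0.49; P(data | bag C) = (7/10)(7/10) = 0.49; P(data | bag D) = (8/11)(8/11) = 0.52893.
Multiplying each by its prior: 4/15 · 0.32653 = 0.087075, 1/5 · 0.49 = 0.098, 4/15 · 0.49 = 0.13067, 4/15 · 0.52893 = 0.14105; summing to 0.45679.
So P(bag B | data) = (0.098) / (0.45679) = 0.21454.

0.2145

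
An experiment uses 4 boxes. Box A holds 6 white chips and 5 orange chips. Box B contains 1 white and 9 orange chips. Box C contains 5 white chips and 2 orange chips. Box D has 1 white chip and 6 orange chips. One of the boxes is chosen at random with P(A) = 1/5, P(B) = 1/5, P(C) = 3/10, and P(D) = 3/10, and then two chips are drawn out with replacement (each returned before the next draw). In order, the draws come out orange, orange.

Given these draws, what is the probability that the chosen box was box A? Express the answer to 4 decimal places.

Under each hypothesis, the probability of the observed sequence is: P(data | box A) = (5/11)(5/11) = 0.20661; P(data | box B) = (9/10)(9/10) = 0.81; P(data | box C) = (2/7)(2/7) = 0.081633; P(data | box D) = (6/7)(6/7) = 0.73469.
Multiplying each by its prior: 1/5 · 0.20661 = 0.041322, 1/5 · 0.81 = 0.162, 3/10 · 0.081633 = 0.02449, 3/10 · 0.73469 = 0.22041; summing to 0.44822.
Therefore the posterior P(box A | data) = (0.041322) / (0.44822) = 0.092192.

0.0922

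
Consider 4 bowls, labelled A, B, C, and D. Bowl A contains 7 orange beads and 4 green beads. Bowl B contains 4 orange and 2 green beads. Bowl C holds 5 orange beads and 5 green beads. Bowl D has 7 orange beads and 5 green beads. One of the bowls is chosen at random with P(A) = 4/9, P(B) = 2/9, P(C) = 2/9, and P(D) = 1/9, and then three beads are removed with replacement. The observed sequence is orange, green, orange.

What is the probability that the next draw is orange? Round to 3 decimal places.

0.611

Compute the likelihood of the observed sequence for each case: P(data | bowl A) = (7/11)(4/11)(7/11) = 0.14726; P(data | bowl B) = (4/6)(2/6)(4/6) = 0.14815; P(data | bowl C) = (5/10)(5/10)(5/10) = 0.125; P(data | bowl D) = (7/12)(5/12)(7/12) = 0.14178.
Weighting by the prior gives 4/9 · 0.14726 = 0.065448, 2/9 · 0.14815 = 0.032922, 2/9 · 0.125 = 0.027778, 1/9 · 0.14178 = 0.015754; these sum to 0.1419.
The posterior is then P(bowl A | data) = 0.46122, P(bowl B | data) = 0.23201, P(bowl C | data) = 0.19575, P(bowl D | data) = 0.11102.
So P(orange next | data) = Σ P(orange next | H) P(H | data) = (7/11)(0.46122) + (2/3)(0.23201) + (1/2)(0.19575) + (7/12)(0.11102) = 0.61081.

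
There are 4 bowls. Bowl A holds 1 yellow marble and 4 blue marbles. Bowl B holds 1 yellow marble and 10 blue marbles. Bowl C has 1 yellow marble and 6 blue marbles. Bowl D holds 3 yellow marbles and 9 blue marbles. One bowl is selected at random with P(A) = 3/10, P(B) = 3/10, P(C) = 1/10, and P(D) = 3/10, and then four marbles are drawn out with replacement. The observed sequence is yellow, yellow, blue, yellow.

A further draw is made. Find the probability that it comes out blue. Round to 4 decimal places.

0.7764

Under each hypothesis, the probability of the observed sequence is: P(data | bowl A) = (1/5)(1/5)(4/5)(1/5) = 0.0064; P(data | bowl B) = (1/11)(1/11)(10/11)(1/11) = 0.00068301; P(data | bowl C) = (1/7)(1/7)(6/7)(1/7) = 0.002499; P(data | bowl D) = (3/12)(3/12)(9/12)(3/12) = 0.011719.
The prior-weighted likelihoods are 3/10 · 0.0064 = 0.00192, 3/10 · 0.00068301 = 0.0002049, 1/10 · 0.002499 = 0.0002499, 3/10 · 0.011719 = 0.0035156; these sum to 0.0058904.
The posterior is then P(bowl A | data) = 0.32595, P(bowl B | data) = 0.034786, P(bowl C | data) = 0.042424, P(bowl D | data) = 0.59684.
Averaging over the posterior, P(blue next | data) = (4/5)(0.32595) + (10/11)(0.034786) + (6/7)(0.042424) + (3/4)(0.59684) = 0.77638.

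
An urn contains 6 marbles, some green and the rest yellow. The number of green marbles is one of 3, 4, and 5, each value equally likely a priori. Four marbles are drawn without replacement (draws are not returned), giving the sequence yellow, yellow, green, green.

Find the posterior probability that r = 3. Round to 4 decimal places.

0.6000

For each hypothesis, P(data | H) works out to: P(data | r = 3) = (3/6)(2/5)(3/4)(2/3) = 1/10; P(data | r = 4) = (2/6)(1/5)(4/4)(3/3) = 1/15; P(data | r = 5) = (1/6)(0/5) = 0.
Weighting by the prior gives 1/3 · 1/10 = 1/30, 1/3 · 1/15 = 1/45, 1/3 · 0 = 0; summing to 1/18.
Therefore the posterior P(r = 3 | data) = (1/30) / (1/18) = 3/5.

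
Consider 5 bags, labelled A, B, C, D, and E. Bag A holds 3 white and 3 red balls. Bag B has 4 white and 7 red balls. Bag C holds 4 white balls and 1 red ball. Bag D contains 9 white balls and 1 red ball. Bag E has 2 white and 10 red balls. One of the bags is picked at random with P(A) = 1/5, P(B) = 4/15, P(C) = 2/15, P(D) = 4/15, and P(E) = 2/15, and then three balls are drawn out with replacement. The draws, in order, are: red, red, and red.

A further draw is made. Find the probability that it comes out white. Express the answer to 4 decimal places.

The likelihood of the observed sequence under each hypothesis: P(data | bag A) = (3/6)(3/6)(3/6) = 0.125; P(data | bag B) = (7/11)(7/11)(7/11) = 0.2577; P(data | bag C) = (1/5)(1/5)(1/5) = 0.008; P(data | bag D) = (1/10)(1/10)(1/10) = 0.001; P(data | bag E) = (10/12)(10/12)(10/12) = 0.5787.
Multiplying each by its prior: 1/5 · 0.125 = 0.025, 4/15 · 0.2577 = 0.06872, 2/15 · 0.008 = 0.0010667, 4/15 · 0.001 = 0.00026667, 2/15 · 0.5787 = 0.07716; summing to 0.17221.
Normalising, the posterior is P(bag A | data) = 0.14517, P(bag B | data) = 0.39904, P(bag C | data) = 0.0061938, P(bag D | data) = 0.0015485, P(bag E | data) = 0.44805.
The predictive probability is P(white next | data) = (1/2)(0.14517) + (4/11)(0.39904) + (4/5)(0.0061938) + (9/10)(0.0015485) + (1/6)(0.44805) = 0.29871.

0.2987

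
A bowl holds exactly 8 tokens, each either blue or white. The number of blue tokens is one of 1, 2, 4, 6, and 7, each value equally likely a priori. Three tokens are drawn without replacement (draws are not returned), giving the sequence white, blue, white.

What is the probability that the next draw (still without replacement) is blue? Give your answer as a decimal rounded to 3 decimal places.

0.326

For each hypothesis, P(data | H) works out to: P(data | r = 1) = (7/8)(1/7)(6/6) = 1/8; P(data | r = 2) = (6/8)(2/7)(5/6) = 5/28; P(data | r = 4) = (4/8)(4/7)(3/6) = 1/7; P(data | r = 6) = (2/8)(6/7)(1/6) = 1/28; P(data | r = 7) = (1/8)(7/7)(0/6) = 0.
Weighting by the prior gives 1/5 · 1/8 = 1/40, 1/5 · 5/28 = 1/28, 1/5 · 1/7 = 1/35, 1/5 · 1/28 = 1/140, 1/5 · 0 = 0; with total 27/280.
Dividing through by the total gives posterior P(r = 1 | data) = 7/27, P(r = 2 | data) = 10/27, P(r = 4 | data) = 8/27, P(r = 6 | data) = 2/27, P(r = 7 | data) = 0.
The predictive probability is P(blue next | data) = (0)(7/27) + (1/5)(10/27) + (3/5)(8/27) + (1)(2/27) = 44/135.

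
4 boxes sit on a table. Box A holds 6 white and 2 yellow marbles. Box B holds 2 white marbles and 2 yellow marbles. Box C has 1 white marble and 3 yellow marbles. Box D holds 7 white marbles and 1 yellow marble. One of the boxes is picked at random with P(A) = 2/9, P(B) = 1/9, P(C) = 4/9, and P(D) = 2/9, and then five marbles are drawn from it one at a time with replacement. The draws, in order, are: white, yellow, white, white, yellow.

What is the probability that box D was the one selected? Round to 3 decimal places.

0.149

For each hypothesis, P(data | H) works out to: P(data | box A) = (6/8)(2/8)(6/8)(6/8)(2/8) = 0.026367; P(data | box B) = (2/4)(2/4)(2/4)(2/4)(2/4) = 0.03125; P(data | box C) = (1/4)(3/4)(1/4)(1/4)(3/4) = 0.0087891; P(data | box D) = (7/8)(1/8)(7/8)(7/8)(1/8) = 0.010468.
The prior-weighted likelihoods are 2/9 · 0.026367 = 0.0058594, 1/9 · 0.03125 = 0.0034722, 4/9 · 0.0087891 = 0.0039062, 2/9 · 0.010468 = 0.0023261; these sum to 0.015564.
So P(box D | data) = (0.0023261) / (0.015564) = 0.14946.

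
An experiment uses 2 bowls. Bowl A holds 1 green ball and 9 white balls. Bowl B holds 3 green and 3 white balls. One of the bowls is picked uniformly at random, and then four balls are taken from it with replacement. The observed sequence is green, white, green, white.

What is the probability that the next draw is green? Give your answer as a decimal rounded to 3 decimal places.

For each hypothesis, P(data | H) works out to: P(data | bowl A) = (1/10)(9/10)(1/10)(9/10) = 0.0081; P(data | bowl B) = (3/6)(3/6)(3/6)(3/6) = 0.0625.
Multiplying each by its prior: 1/2 · 0.0081 = 0.00405, 1/2 · 0.0625 = 0.03125; summing to 0.0353.
Normalising, the posterior is P(bowl A | data) = 0.11473, P(bowl B | data) = 0.88527.
So P(green next | data) = Σ P(green next | H) P(H | data) = (1/10)(0.11473) + (1/2)(0.88527) = 0.45411.

0.454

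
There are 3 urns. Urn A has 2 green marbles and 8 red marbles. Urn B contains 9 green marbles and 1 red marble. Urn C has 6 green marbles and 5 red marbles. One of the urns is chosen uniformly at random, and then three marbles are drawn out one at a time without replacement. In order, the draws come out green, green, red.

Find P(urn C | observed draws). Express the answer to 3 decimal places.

0.554

For each hypothesis, P(data | H) works out to: P(data | urn A) = (2/10)(1/9)(8/8) = 0.022222; P(data | urn B) = (9/10)(8/9)(1/8) = 0.1; P(data | urn C) = (6/11)(5/10)(5/9) = 0.15152.
Multiplying each by its prior: 1/3 · 0.022222 = 0.0074074, 1/3 · 0.1 = 0.033333, 1/3 · 0.15152 = 0.050505; with total 0.091246.
By Bayes' rule, P(urn C | data) = (0.050505) / (0.091246) = 0.55351.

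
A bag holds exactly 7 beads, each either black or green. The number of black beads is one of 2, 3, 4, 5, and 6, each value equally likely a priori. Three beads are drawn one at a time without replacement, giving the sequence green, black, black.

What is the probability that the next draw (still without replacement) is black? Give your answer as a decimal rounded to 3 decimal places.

The likelihood of the observed sequence under each hypothesis: P(data | r = 2) = (5/7)(2/6)(1/5) = 1/21; P(data | r = 3) = (4/7)(3/6)(2/5) = 4/35; P(data | r = 4) = (3/7)(4/6)(3/5) = 6/35; P(data | r = 5) = (2/7)(5/6)(4/5) = 4/21; P(data | r = 6) = (1/7)(6/6)(5/5) = 1/7.
The prior-weighted likelihoods are 1/5 · 1/21 = 1/105, 1/5 · 4/35 = 4/175, 1/5 · 6/35 = 6/175, 1/5 · 4/21 = 4/105, 1/5 · 1/7 = 1/35; with total 2/15.
The posterior is then P(r = 2 | data) = 1/14, P(r = 3 | data) = 6/35, P(r = 4 | data) = 9/35, P(r = 5 | data) = 2/7, P(r = 6 | data) = 3/14.
Averaging over the posterior, P(black next | data) = (0)(1/14) + (1/4)(6/35) + (1/2)(9/35) + (3/4)(2/7) + (1)(3/14) = 3/5.

0.600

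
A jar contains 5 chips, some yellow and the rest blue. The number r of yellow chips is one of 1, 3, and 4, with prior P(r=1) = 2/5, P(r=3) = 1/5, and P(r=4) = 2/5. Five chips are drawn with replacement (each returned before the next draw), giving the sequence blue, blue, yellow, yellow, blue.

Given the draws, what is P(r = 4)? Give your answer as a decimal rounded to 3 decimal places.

0.138

For each hypothesis, P(data | H) works out to: P(data | r = 1) = (4/5)(4/5)(1/5)(1/5)(4/5) = 0.02048; P(data | r = 3) = (2/5)(2/5)(3/5)(3/5)(2/5) = 0.02304; P(data | r = 4) = (1/5)(1/5)(4/5)(4/5)(1/5) = 0.00512.
Multiplying each by its prior: 2/5 · 0.02048 = 0.008192, 1/5 · 0.02304 = 0.004608, 2/5 · 0.00512 = 0.002048; with total 0.014848.
So P(r = 4 | data) = (0.002048) / (0.014848) = 0.13793.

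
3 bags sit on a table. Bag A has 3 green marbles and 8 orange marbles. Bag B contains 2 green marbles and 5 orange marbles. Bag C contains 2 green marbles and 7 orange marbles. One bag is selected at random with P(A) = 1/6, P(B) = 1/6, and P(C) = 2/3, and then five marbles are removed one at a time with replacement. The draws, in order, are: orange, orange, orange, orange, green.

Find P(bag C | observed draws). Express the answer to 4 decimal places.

0.6834

The likelihood of the observed sequence under each hypothesis: P(data | bag A) = (8/11)(8/11)(8/11)(8/11)(3/11) = 0.076299; P(data | bag B) = (5/7)(5/7)(5/7)(5/7)(2/7) = 0.074374; P(data | bag C) = (7/9)(7/9)(7/9)(7/9)(2/9) = 0.081322.
Multiplying each by its prior: 1/6 · 0.076299 = 0.012716, 1/6 · 0.074374 = 0.012396, 2/3 · 0.081322 = 0.054215; summing to 0.079327.
Therefore the posterior P(bag C | data) = (0.054215) / (0.079327) = 0.68344.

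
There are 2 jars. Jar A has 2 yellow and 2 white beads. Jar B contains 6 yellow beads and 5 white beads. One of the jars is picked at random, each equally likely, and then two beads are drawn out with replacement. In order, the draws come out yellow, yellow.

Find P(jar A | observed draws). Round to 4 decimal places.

Compute the likelihood of the observed sequence for each case: P(data | jar A) = (2/4)(2/4) = 1/4; P(data | jar B) = (6/11)(6/11) = 36/121.
Weighting by the prior gives 1/2 · 1/4 = 1/8, 1/2 · 36/121 = 18/121; summing to 265/968.
Therefore the posterior P(jar A | data) = (1/8) / (265/968) = 121/265.

0.4566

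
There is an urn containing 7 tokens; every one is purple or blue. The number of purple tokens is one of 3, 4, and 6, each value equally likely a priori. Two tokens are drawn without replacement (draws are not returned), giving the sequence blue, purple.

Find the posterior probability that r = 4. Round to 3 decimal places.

The likelihood of the observed sequence under each hypothesis: P(data | r = 3) = (4/7)(3/6) = 2/7; P(data | r = 4) = (3/7)(4/6) = 2/7; P(data | r = 6) = (1/7)(6/6) = 1/7.
Weighting by the prior gives 1/3 · 2/7 = 2/21, 1/3 · 2/7 = 2/21, 1/3 · 1/7 = 1/21; with total 5/21.
Hence P(r = 4 | data) = (2/21) / (5/21) = 2/5.

0.400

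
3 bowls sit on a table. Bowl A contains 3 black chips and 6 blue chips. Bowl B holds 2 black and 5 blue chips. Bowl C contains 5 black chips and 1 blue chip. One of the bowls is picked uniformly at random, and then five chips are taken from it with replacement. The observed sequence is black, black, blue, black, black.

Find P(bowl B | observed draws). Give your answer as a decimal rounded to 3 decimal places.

For each hypothesis, P(data | H) works out to: P(data | bowl A) = (3/9)(3/9)(6/9)(3/9)(3/9) = 0.0082305; P(data | bowl B) = (2/7)(2/7)(5/7)(2/7)(2/7) = 0.0047599; P(data | bowl C) = (5/6)(5/6)(1/6)(5/6)(5/6) = 0.080376.
Weighting by the prior gives 1/3 · 0.0082305 = 0.0027435, 1/3 · 0.0047599 = 0.0015866, 1/3 · 0.080376 = 0.026792; summing to 0.031122.
By Bayes' rule, P(bowl B | data) = (0.0015866) / (0.031122) = 0.050981.

0.051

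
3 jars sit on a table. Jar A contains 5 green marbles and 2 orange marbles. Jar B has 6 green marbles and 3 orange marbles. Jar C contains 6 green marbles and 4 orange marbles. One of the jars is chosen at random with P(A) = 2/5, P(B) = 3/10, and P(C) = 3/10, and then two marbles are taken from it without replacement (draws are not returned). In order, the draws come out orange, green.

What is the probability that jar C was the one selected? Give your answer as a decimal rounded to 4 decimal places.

The likelihood of the observed sequence under each hypothesis: P(data | jar A) = (2/7)(5/6) = 0.2381; P(data | jar B) = (3/9)(6/8) = 0.25; P(data | jar C) = (4/10)(6/9) = 0.26667.
Weighting by the prior gives 2/5 · 0.2381 = 0.095238, 3/10 · 0.25 = 0.075, 3/10 · 0.26667 = 0.08; these sum to 0.25024.
Hence P(jar C | data) = (0.08) / (0.25024) = 0.3197.

0.3197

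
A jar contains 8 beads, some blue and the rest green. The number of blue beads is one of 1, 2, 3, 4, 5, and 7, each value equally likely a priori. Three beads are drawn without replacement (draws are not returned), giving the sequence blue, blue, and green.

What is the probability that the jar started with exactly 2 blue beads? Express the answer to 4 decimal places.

0.0625

The likelihood of the observed sequence under each hypothesis: P(data | r = 1) = (1/8)(0/7) = 0; P(data | r = 2) = (2/8)(1/7)(6/6) = 1/28; P(data | r = 3) = (3/8)(2/7)(5/6) = 5/56; P(data | r = 4) = (4/8)(3/7)(4/6) = 1/7; P(data | r = 5) = (5/8)(4/7)(3/6) = 5/28; P(data | r = 7) = (7/8)(6/7)(1/6) = 1/8.
Weighting by the prior gives 1/6 · 0 = 0, 1/6 · 1/28 = 1/168, 1/6 · 5/56 = 5/336, 1/6 · 1/7 = 1/42, 1/6 · 5/28 = 5/168, 1/6 · 1/8 = 1/48; summing to 2/21.
Therefore the posterior P(r = 2 | data) = (1/168) / (2/21) = 1/16.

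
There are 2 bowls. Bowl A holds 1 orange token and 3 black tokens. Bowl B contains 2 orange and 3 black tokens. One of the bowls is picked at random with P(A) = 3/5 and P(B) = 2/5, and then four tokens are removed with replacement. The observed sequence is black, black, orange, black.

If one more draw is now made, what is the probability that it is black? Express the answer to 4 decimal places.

0.6970

Under each hypothesis, the probability of the observed sequence is: P(data | bowl A) = (3/4)(3/4)(1/4)(3/4) = 0.10547; P(data | bowl B) = (3/5)(3/5)(2/5)(3/5) = 0.0864.
Weighting by the prior gives 3/5 · 0.10547 = 0.063281, 2/5 · 0.0864 = 0.03456; with total 0.097841.
The posterior is then P(bowl A | data) = 0.64677, P(bowl B | data) = 0.35323.
The predictive probability is P(black next | data) = (3/4)(0.64677) + (3/5)(0.35323) = 0.69702.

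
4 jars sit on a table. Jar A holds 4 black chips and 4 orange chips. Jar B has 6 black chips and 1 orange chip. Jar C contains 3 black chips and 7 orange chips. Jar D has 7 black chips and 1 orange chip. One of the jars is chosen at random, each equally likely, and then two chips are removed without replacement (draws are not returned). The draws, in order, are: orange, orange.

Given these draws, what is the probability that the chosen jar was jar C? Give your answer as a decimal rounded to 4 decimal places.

0.6853

The likelihood of the observed sequence under each hypothesis: P(data | jar A) = (4/8)(3/7) = 3/14; P(data | jar B) = (1/7)(0/6) = 0; P(data | jar C) = (7/10)(6/9) = 7/15; P(data | jar D) = (1/8)(0/7) = 0.
The prior-weighted likelihoods are 1/4 · 3/14 = 3/56, 1/4 · 0 = 0, 1/4 · 7/15 = 7/60, 1/4 · 0 = 0; with total 143/840.
Hence P(jar C | data) = (7/60) / (143/840) = 98/143.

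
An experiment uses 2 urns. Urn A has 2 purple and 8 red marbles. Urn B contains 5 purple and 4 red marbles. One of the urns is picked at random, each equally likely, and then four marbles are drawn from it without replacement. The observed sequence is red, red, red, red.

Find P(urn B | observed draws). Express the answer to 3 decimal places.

Under each hypothesis, the probability of the observed sequence is: P(data | urn A) = (8/10)(7/9)(6/8)(5/7) = 1/3; P(data | urn B) = (4/9)(3/8)(2/7)(1/6) = 1/126.
The prior-weighted likelihoods are 1/2 · 1/3 = 1/6, 1/2 · 1/126 = 1/252; summing to 43/252.
Hence P(urn B | data) = (1/252) / (43/252) = 1/43.

0.023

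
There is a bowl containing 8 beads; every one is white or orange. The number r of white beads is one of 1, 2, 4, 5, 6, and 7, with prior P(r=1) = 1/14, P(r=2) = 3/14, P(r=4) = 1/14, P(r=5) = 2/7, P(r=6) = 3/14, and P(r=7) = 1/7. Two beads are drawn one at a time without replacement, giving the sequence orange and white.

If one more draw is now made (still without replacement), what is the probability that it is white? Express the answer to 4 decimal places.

The likelihood of the observed sequence under each hypothesis: P(data | r = 1) = (7/8)(1/7) = 1/8; P(data | r = 2) = (6/8)(2/7) = 3/14; P(data | r = 4) = (4/8)(4/7) = 2/7; P(data | r = 5) = (3/8)(5/7) = 15/56; P(data | r = 6) = (2/8)(6/7) = 3/14; P(data | r = 7) = (1/8)(7/7) = 1/8.
Multiplying each by its prior: 1/14 · 1/8 = 1/112, 3/14 · 3/14 = 9/196, 1/14 · 2/7 = 1/49, 2/7 · 15/56 = 15/196, 3/14 · 3/14 = 9/196, 1/7 · 1/8 = 1/56; these sum to 169/784.
Normalising, the posterior is P(r = 1 | data) = 7/169, P(r = 2 | data) = 36/169, P(r = 4 | data) = 16/169, P(r = 5 | data) = 60/169, P(r = 6 | data) = 36/169, P(r = 7 | data) = 14/169.
So P(white next | data) = Σ P(white next | H) P(H | data) = (0)(7/169) + (1/6)(36/169) + (1/2)(16/169) + (2/3)(60/169) + (5/6)(36/169) + (1)(14/169) = 98/169.

0.5799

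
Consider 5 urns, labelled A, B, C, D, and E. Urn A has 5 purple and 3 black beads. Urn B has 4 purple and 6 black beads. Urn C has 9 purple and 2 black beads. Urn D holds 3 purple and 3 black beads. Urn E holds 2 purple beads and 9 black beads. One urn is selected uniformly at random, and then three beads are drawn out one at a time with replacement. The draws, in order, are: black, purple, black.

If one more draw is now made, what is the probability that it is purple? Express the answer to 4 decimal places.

0.4337

Under each hypothesis, the probability of the observed sequence is: P(data | urn A) = (3/8)(5/8)(3/8) = 0.087891; P(data | urn B) = (6/10)(4/10)(6/10) = 0.144; P(data | urn C) = (2/11)(9/11)(2/11) = 0.027047; P(data | urn D) = (3/6)(3/6)(3/6) = 0.125; P(data | urn E) = (9/11)(2/11)(9/11) = 0.12171.
The prior-weighted likelihoods are 1/5 · 0.087891 = 0.017578, 1/5 · 0.144 = 0.0288, 1/5 · 0.027047 = 0.0054095, 1/5 · 0.125 = 0.025, 1/5 · 0.12171 = 0.024343; with total 0.10113.
Normalising, the posterior is P(urn A | data) = 0.17382, P(urn B | data) = 0.28478, P(urn C | data) = 0.05349, P(urn D | data) = 0.24721, P(urn E | data) = 0.24071.
Averaging over the posterior, P(purple next | data) = (5/8)(0.17382) + (2/5)(0.28478) + (9/11)(0.05349) + (1/2)(0.24721) + (2/11)(0.24071) = 0.43368.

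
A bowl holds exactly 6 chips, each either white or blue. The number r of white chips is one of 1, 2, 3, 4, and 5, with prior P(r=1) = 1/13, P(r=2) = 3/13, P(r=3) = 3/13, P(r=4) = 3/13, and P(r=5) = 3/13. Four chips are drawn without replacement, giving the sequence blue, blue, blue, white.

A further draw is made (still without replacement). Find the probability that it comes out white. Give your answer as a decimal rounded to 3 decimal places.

For each hypothesis, P(data | H) works out to: P(data | r = 1) = (5/6)(4/5)(3/4)(1/3) = 1/6; P(data | r = 2) = (4/6)(3/5)(2/4)(2/3) = 2/15; P(data | r = 3) = (3/6)(2/5)(1/4)(3/3) = 1/20; P(data | r = 4) = (2/6)(1/5)(0/4) = 0; P(data | r = 5) = (1/6)(0/5) = 0.
The prior-weighted likelihoods are 1/13 · 1/6 = 1/78, 3/13 · 2/15 = 2/65, 3/13 · 1/20 = 3/260, 3/13 · 0 = 0, 3/13 · 0 = 0; these sum to 43/780.
The posterior is then P(r = 1 | data) = 10/43, P(r = 2 | data) = 24/43, P(r = 3 | data) = 9/43, P(r = 4 | data) = 0, P(r = 5 | data) = 0.
So P(white next | data) = Σ P(white next | H) P(H | data) = (0)(10/43) + (1/2)(24/43) + (1)(9/43) = 21/43.

0.488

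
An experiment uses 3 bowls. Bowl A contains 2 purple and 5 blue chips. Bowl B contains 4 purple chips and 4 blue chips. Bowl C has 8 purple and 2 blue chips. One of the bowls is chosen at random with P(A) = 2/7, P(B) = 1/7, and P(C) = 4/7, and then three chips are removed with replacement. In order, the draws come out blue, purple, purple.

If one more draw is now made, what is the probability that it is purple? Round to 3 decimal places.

The likelihood of the observed sequence under each hypothesis: P(data | bowl A) = (5/7)(2/7)(2/7) = 0.058309; P(data | bowl B) = (4/8)(4/8)(4/8) = 0.125; P(data | bowl C) = (2/10)(8/10)(8/10) = 0.128.
The prior-weighted likelihoods are 2/7 · 0.058309 = 0.01666, 1/7 · 0.125 = 0.017857, 4/7 · 0.128 = 0.073143; these sum to 0.10766.
Normalising, the posterior is P(bowl A | data) = 0.15474, P(bowl B | data) = 0.16587, P(bowl C | data) = 0.67939.
Averaging over the posterior, P(purple next | data) = (2/7)(0.15474) + (1/2)(0.16587) + (4/5)(0.67939) = 0.67066.

0.671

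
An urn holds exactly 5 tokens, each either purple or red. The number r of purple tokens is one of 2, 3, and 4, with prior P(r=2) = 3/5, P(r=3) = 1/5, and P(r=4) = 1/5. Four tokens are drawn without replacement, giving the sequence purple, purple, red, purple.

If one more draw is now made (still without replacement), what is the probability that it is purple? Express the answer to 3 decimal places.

Compute the likelihood of the observed sequence for each case: P(data | r = 2) = (2/5)(1/4)(3/3)(0/2) = 0; P(data | r = 3) = (3/5)(2/4)(2/3)(1/2) = 1/10; P(data | r = 4) = (4/5)(3/4)(1/3)(2/2) = 1/5.
The prior-weighted likelihoods are 3/5 · 0 = 0, 1/5 · 1/10 = 1/50, 1/5 · 1/5 = 1/25; with total 3/50.
Dividing through by the total gives posterior P(r = 2 | data) = 0, P(r = 3 | data) = 1/3, P(r = 4 | data) = 2/3.
So P(purple next | data) = Σ P(purple next | H) P(H | data) = (0)(1/3) + (1)(2/3) = 2/3.

0.667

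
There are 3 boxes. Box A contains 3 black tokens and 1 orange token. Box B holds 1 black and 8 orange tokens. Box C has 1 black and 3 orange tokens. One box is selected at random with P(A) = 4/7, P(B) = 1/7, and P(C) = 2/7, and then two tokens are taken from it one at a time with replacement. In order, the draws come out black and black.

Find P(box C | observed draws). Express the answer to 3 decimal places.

0.052

Under each hypothesis, the probability of the observed sequence is: P(data | box A) = (3/4)(3/4) = 9/16; P(data | box B) = (1/9)(1/9) = 1/81; P(data | box C) = (1/4)(1/4) = 1/16.
The prior-weighted likelihoods are 4/7 · 9/16 = 9/28, 1/7 · 1/81 = 1/567, 2/7 · 1/16 = 1/56; with total 221/648.
Hence P(box C | data) = (1/56) / (221/648) = 81/1547.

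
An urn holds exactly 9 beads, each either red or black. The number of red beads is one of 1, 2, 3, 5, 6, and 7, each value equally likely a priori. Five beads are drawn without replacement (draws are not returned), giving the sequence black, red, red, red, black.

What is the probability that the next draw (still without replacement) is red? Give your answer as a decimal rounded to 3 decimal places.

0.647

Under each hypothesis, the probability of the observed sequence is: P(data | r = 1) = (8/9)(1/8)(0/7) = 0; P(data | r = 2) = (7/9)(2/8)(1/7)(0/6) = 0; P(data | r = 3) = (6/9)(3/8)(2/7)(1/6)(5/5) = 1/84; P(data | r = 5) = (4/9)(5/8)(4/7)(3/6)(3/5) = 1/21; P(data | r = 6) = (3/9)(6/8)(5/7)(4/6)(2/5) = 1/21; P(data | r = 7) = (2/9)(7/8)(6/7)(5/6)(1/5) = 1/36.
Weighting by the prior gives 1/6 · 0 = 0, 1/6 · 0 = 0, 1/6 · 1/84 = 1/504, 1/6 · 1/21 = 1/126, 1/6 · 1/21 = 1/126, 1/6 · 1/36 = 1/216; these sum to 17/756.
Dividing through by the total gives posterior P(r = 1 | data) = 0, P(r = 2 | data) = 0, P(r = 3 | data) = 3/34, P(r = 5 | data) = 6/17, P(r = 6 | data) = 6/17, P(r = 7 | data) = 7/34.
So P(red next | data) = Σ P(red next | H) P(H | data) = (0)(3/34) + (1/2)(6/17) + (3/4)(6/17) + (1)(7/34) = 11/17.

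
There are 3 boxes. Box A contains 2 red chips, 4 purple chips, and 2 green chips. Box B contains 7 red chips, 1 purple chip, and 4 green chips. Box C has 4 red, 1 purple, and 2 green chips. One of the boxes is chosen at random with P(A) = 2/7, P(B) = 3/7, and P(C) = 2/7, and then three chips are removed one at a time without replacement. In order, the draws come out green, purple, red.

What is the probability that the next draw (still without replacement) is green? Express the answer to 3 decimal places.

The likelihood of the observed sequence under each hypothesis: P(data | box A) = (2/8)(4/7)(2/6) = 0.047619; P(data | box B) = (4/12)(1/11)(7/10) = 0.021212; P(data | box C) = (2/7)(1/6)(4/5) = 0.038095.
Multiplying each by its prior: 2/7 · 0.047619 = 0.013605, 3/7 · 0.021212 = 0.0090909, 2/7 · 0.038095 = 0.010884; summing to 0.033581.
The posterior is then P(box A | data) = 0.40516, P(box B | data) = 0.27072, P(box C | data) = 0.32413.
So P(green next | data) = Σ P(green next | H) P(H | data) = (1/5)(0.40516) + (1/3)(0.27072) + (1/4)(0.32413) = 0.2523.

0.252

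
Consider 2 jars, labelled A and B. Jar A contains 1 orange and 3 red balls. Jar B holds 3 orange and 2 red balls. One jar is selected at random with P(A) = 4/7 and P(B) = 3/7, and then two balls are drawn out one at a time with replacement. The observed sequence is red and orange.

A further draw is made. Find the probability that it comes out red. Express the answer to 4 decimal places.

For each hypothesis, P(data | H) works out to: P(data | jar A) = (3/4)(1/4) = 3/16; P(data | jar B) = (2/5)(3/5) = 6/25.
Multiplying each by its prior: 4/7 · 3/16 = 3/28, 3/7 · 6/25 = 18/175; summing to 21/100.
The posterior is then P(jar A | data) = 25/49, P(jar B | data) = 24/49.
So P(red next | data) = Σ P(red next | H) P(H | data) = (3/4)(25/49) + (2/5)(24/49) = 81/140.

0.5786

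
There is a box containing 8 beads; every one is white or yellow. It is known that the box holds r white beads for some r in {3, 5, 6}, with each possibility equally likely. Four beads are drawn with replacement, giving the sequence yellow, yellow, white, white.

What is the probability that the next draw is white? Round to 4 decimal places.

Under each hypothesis, the probability of the observed sequence is: P(data | r = 3) = (5/8)(5/8)(3/8)(3/8) = 0.054932; P(data | r = 5) = (3/8)(3/8)(5/8)(5/8) = 0.054932; P(data | r = 6) = (2/8)(2/8)(6/8)(6/8) = 0.035156.
Weighting by the prior gives 1/3 · 0.054932 = 0.018311, 1/3 · 0.054932 = 0.018311, 1/3 · 0.035156 = 0.011719; summing to 0.04834.
Dividing through by the total gives posterior P(r = 3 | data) = 0.37879, P(r = 5 | data) = 0.37879, P(r = 6 | data) = 0.24242.
The predictive probability is P(white next | data) = (3/8)(0.37879) + (5/8)(0.37879) + (3/4)(0.24242) = 0.56061.

0.5606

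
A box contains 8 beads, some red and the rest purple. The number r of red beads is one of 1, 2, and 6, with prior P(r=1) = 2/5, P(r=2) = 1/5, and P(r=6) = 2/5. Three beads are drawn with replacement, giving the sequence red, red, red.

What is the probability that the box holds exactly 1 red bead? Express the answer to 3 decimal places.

Under each hypothesis, the probability of the observed sequence is: P(data | r = 1) = (1/8)(1/8)(1/8) = 0.0019531; P(data | r = 2) = (2/8)(2/8)(2/8) = 0.015625; P(data | r = 6) = (6/8)(6/8)(6/8) = 0.42188.
The prior-weighted likelihoods are 2/5 · 0.0019531 = 0.00078125, 1/5 · 0.015625 = 0.003125, 2/5 · 0.42188 = 0.16875; these sum to 0.17266.
By Bayes' rule, P(r = 1 | data) = (0.00078125) / (0.17266) = 0.0045249.

0.005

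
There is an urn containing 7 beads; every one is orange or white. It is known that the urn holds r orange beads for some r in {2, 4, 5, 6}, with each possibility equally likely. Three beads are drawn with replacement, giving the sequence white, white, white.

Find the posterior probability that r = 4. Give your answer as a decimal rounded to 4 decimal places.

Under each hypothesis, the probability of the observed sequence is: P(data | r = 2) = (5/7)(5/7)(5/7) = 0.36443; P(data | r = 4) = (3/7)(3/7)(3/7) = 0.078717; P(data | r = 5) = (2/7)(2/7)(2/7) = 0.023324; P(data | r = 6) = (1/7)(1/7)(1/7) = 0.0029155.
Weighting by the prior gives 1/4 · 0.36443 = 0.091108, 1/4 · 0.078717 = 0.019679, 1/4 · 0.023324 = 0.0058309, 1/4 · 0.0029155 = 0.00072886; these sum to 0.11735.
By Bayes' rule, P(r = 4 | data) = (0.019679) / (0.11735) = 0.1677.

0.1677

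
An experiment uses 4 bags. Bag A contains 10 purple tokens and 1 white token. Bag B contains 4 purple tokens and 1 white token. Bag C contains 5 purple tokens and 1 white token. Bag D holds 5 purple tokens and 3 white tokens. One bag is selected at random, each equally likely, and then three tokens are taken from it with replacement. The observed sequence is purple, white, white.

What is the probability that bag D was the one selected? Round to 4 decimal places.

0.5838

For each hypothesis, P(data | H) works out to: P(data | bag A) = (10/11)(1/11)(1/11) = 0.0075131; P(data | bag B) = (4/5)(1/5)(1/5) = 0.032; P(data | bag C) = (5/6)(1/6)(1/6) = 0.023148; P(data | bag D) = (5/8)(3/8)(3/8) = 0.087891.
The prior-weighted likelihoods are 1/4 · 0.0075131 = 0.0018783, 1/4 · 0.032 = 0.008, 1/4 · 0.023148 = 0.005787, 1/4 · 0.087891 = 0.021973; these sum to 0.037638.
By Bayes' rule, P(bag D | data) = (0.021973) / (0.037638) = 0.58379.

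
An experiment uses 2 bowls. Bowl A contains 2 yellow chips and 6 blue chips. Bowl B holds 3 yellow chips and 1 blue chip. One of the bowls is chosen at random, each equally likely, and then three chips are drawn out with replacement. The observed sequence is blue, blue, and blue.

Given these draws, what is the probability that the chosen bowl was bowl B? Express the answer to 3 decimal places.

Compute the likelihood of the observed sequence for each case: P(data | bowl A) = (6/8)(6/8)(6/8) = 27/64; P(data | bowl B) = (1/4)(1/4)(1/4) = 1/64.
Weighting by the prior gives 1/2 · 27/64 = 27/128, 1/2 · 1/64 = 1/128; summing to 7/32.
So P(bowl B | data) = (1/128) / (7/32) = 1/28.

0.036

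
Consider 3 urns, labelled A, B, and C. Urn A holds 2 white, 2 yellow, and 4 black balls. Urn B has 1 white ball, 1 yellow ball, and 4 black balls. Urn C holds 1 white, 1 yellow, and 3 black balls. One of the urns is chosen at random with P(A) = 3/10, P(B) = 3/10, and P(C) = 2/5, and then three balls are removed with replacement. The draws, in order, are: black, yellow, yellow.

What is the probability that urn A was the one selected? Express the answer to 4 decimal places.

Under each hypothesis, the probability of the observed sequence is: P(data | urn A) = (4/8)(2/8)(2/8) = 0.03125; P(data | urn B) = (4/6)(1/6)(1/6) = 0.018519; P(data | urn C) = (3/5)(1/5)(1/5) = 0.024.
Weighting by the prior gives 3/10 · 0.03125 = 0.009375, 3/10 · 0.018519 = 0.0055556, 2/5 · 0.024 = 0.0096; summing to 0.024531.
So P(urn A | data) = (0.009375) / (0.024531) = 0.38218.

0.3822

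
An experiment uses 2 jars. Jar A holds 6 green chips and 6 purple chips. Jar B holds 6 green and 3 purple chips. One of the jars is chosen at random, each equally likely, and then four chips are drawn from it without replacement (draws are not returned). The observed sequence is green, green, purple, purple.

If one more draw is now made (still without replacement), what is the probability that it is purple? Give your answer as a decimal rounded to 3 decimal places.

The likelihood of the observed sequence under each hypothesis: P(data | jar A) = (6/12)(5/11)(6/10)(5/9) = 0.075758; P(data | jar B) = (6/9)(5/8)(3/7)(2/6) = 0.059524.
Multiplying each by its prior: 1/2 · 0.075758 = 0.037879, 1/2 · 0.059524 = 0.029762; summing to 0.067641.
Dividing through by the total gives posterior P(jar A | data) = 0.56, P(jar B | data) = 0.44.
The predictive probability is P(purple next | data) = (1/2)(0.56) + (1/5)(0.44) = 0.368.

0.368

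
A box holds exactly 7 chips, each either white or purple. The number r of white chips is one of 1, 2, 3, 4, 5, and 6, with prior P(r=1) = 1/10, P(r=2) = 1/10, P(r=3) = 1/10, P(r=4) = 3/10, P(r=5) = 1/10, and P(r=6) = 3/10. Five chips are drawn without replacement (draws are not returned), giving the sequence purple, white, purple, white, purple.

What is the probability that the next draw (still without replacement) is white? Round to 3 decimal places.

0.600

The likelihood of the observed sequence under each hypothesis: P(data | r = 1) = (6/7)(1/6)(5/5)(0/4) = 0; P(data | r = 2) = (5/7)(2/6)(4/5)(1/4)(3/3) = 1/21; P(data | r = 3) = (4/7)(3/6)(3/5)(2/4)(2/3) = 2/35; P(data | r = 4) = (3/7)(4/6)(2/5)(3/4)(1/3) = 1/35; P(data | r = 5) = (2/7)(5/6)(1/5)(4/4)(0/3) = 0; P(data | r = 6) = (1/7)(6/6)(0/5) = 0.
The prior-weighted likelihoods are 1/10 · 0 = 0, 1/10 · 1/21 = 1/210, 1/10 · 2/35 = 1/175, 3/10 · 1/35 = 3/350, 1/10 · 0 = 0, 3/10 · 0 = 0; summing to 2/105.
Dividing through by the total gives posterior P(r = 1 | data) = 0, P(r = 2 | data) = 1/4, P(r = 3 | data) = 3/10, P(r = 4 | data) = 9/20, P(r = 5 | data) = 0, P(r = 6 | data) = 0.
The predictive probability is P(white next | data) = (0)(1/4) + (1/2)(3/10) + (1)(9/20) = 3/5.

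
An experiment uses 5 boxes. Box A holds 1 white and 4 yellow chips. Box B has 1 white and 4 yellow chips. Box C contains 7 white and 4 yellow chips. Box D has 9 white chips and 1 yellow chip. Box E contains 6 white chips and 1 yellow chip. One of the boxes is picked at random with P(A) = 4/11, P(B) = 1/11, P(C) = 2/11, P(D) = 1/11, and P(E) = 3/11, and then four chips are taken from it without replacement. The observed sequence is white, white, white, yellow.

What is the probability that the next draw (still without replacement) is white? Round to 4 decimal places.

For each hypothesis, P(data | H) works out to: P(data | box A) = (1/5)(0/4) = 0; P(data | box B) = (1/5)(0/4) = 0; P(data | box C) = (7/11)(6/10)(5/9)(4/8) = 0.10606; P(data | box D) = (9/10)(8/9)(7/8)(1/7) = 0.1; P(data | box E) = (6/7)(5/6)(4/5)(1/4) = 0.14286.
Weighting by the prior gives 4/11 · 0 = 0, 1/11 · 0 = 0, 2/11 · 0.10606 = 0.019284, 1/11 · 0.1 = 0.0090909, 3/11 · 0.14286 = 0.038961; summing to 0.067336.
Dividing through by the total gives posterior P(box A | data) = 0, P(box B | data) = 0, P(box C | data) = 0.28638, P(box D | data) = 0.13501, P(box E | data) = 0.57861.
Averaging over the posterior, P(white next | data) = (4/7)(0.28638) + (1)(0.13501) + (1)(0.57861) = 0.87726.

0.8773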